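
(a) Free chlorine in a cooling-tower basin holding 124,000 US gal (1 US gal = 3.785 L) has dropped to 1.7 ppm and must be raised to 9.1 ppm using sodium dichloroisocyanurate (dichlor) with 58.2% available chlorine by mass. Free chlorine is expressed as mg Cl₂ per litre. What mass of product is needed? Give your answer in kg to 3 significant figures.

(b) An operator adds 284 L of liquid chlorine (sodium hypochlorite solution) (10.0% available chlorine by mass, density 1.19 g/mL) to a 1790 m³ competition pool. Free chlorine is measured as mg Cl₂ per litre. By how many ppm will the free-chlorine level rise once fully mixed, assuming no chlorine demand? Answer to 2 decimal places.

(a) Volume: 124,000 US gal × 3.785 L/gal = 469,340 L.
(a) Chlorine deficit: 9.1 − 1.7 = 7.4 ppm = 7.4 mg/L as Cl₂.
(a) Cl₂ equivalent needed: 7.4 mg/L × 469,340 L = 3,473,000 mg = 3473 g.
(a) Product at 58.2% available chlorine: 3473 / 0.582 = 5968 g.

(b) Volume: 1790 m³ = 1,790,000 L.
(b) Mass of solution: 284 L × 1000 mL/L × 1.19 g/mL = 338,000 g.
(b) Available chlorine delivered: 338,000 g × 0.1 = 33,800 g as Cl₂.
(b) Concentration rise: 33,800 g / 1,790,000 L = 18.88 mg/L = 18.88 ppm.

(a) 5.97 kg; (b) 18.88 ppm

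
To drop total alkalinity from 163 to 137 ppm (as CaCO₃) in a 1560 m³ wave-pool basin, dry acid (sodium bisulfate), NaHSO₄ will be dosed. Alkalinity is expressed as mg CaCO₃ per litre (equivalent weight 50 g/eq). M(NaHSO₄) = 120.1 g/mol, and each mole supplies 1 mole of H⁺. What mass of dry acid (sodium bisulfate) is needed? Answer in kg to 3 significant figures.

Volume: 1560 m³ = 1,560,000 L.
Alkalinity to neutralize: (163 − 137) = 26 mg/L as CaCO₃ × 1,560,000 L = 40,560 g as CaCO₃.
Equivalents of H⁺ required: 40,560 ÷ 50 g/eq = 811.2 eq = 811.2 mol NaHSO₄.
Mass of NaHSO₄: 811.2 × 120.1 = 97,430 g.

97.4 kg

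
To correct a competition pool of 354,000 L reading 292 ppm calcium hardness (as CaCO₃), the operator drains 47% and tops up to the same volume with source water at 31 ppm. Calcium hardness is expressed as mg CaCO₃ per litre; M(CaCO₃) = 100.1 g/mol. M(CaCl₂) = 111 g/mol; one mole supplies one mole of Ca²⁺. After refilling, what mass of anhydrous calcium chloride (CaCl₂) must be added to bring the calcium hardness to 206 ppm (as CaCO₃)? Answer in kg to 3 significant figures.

14.4 kg

After draining 47% and refilling: 292 × 0.53 + 31 × 0.47 = 169.33 ppm.
Deficit to target: 206 − 169.33 = 36.67 mg/L.
As CaCO₃: 36.67 mg/L × 354,000 L = 12,980 g; ÷ 100.1 = 129.7 mol Ca²⁺.
Mass: 129.7 × 111 = 14,390 g.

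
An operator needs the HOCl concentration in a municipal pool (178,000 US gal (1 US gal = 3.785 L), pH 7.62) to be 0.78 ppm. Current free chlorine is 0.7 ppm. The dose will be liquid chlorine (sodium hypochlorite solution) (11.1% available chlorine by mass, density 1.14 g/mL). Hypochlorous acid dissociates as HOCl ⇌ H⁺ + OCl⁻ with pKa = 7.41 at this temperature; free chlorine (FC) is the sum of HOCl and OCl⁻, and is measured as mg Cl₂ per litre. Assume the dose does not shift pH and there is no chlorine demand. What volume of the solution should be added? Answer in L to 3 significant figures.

Volume: 178,000 US gal × 3.785 L/gal = 673,730 L.
[OCl⁻]/[HOCl] = 10^(pH − pKa) = 10^(7.62 − 7.41) = 1.622; fraction as HOCl = 1/(1 + 1.622) = 0.3814.
Free chlorine required for 0.78 ppm HOCl: 0.78 / 0.3814 = 2.045 ppm.
FC to add: 2.045 − 0.7 = 1.345 mg/L as Cl₂.
Cl₂ equivalent: 1.345 mg/L × 673,730 L = 906.2 g.
Product at 11.1% available Cl: 906.2 / 0.111 = 8164 g.
Volume: 8164 g ÷ 1.14 g/mL = 7161 mL.

7.16 L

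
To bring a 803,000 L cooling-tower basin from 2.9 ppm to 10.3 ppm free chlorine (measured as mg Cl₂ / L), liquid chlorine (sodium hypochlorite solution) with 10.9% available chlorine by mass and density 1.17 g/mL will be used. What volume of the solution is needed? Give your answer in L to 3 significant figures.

46.6 L

Chlorine deficit: 10.3 − 2.9 = 7.4 ppm = 7.4 mg/L as Cl₂.
Cl₂ equivalent needed: 7.4 mg/L × 803,000 L = 5,942,000 mg = 5942 g.
Product at 10.9% available chlorine: 5942 / 0.109 = 54,520 g.
Volume at density 1.17 g/mL: 54,520 g ÷ 1.17 g/mL = 46,590 mL.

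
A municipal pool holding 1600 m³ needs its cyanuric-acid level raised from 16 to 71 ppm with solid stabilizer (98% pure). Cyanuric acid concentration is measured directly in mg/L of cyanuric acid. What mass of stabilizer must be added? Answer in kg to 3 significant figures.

Volume: 1600 m³ = 1,600,000 L.
CYA to add: (71 − 16) = 55 mg/L × 1,600,000 L = 88,000 g cyanuric acid.
At 98% purity: 88,000 / 0.98 = 89,800 g product.

89.8 kg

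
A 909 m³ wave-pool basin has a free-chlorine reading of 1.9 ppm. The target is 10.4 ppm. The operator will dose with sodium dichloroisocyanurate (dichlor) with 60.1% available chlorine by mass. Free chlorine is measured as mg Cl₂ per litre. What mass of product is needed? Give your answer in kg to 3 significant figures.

12.9 kg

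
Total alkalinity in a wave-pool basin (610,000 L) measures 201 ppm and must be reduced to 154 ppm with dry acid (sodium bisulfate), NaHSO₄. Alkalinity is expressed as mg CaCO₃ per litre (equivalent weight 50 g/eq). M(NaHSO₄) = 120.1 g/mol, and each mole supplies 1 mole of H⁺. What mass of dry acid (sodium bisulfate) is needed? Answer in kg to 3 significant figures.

68.9 kg

Alkalinity to neutralize: (201 − 154) = 47 mg/L as CaCO₃ × 610,000 L = 28,670 g as CaCO₃.
Equivalents of H⁺ required: 28,670 ÷ 50 g/eq = 573.4 eq = 573.4 mol NaHSO₄.
Mass of NaHSO₄: 573.4 × 120.1 = 68,870 g.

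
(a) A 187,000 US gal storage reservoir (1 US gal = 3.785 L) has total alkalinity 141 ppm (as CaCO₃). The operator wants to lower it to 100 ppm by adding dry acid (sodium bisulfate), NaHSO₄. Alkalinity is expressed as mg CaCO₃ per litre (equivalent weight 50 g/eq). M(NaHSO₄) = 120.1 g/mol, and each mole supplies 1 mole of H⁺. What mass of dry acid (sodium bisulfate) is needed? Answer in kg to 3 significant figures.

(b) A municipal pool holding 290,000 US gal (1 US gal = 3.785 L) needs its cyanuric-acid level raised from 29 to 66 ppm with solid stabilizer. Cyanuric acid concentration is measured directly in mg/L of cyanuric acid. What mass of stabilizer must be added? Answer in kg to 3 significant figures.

(a) 69.7 kg; (b) 40.6 kg

(a) Volume: 187,000 US gal × 3.785 L/gal = 707,795 L.
(a) Alkalinity to neutralize: (141 − 100) = 41 mg/L as CaCO₃ × 707,795 L = 29,020 g as CaCO₃.
(a) Equivalents of H⁺ required: 29,020 ÷ 50 g/eq = 580.4 eq = 580.4 mol NaHSO₄.
(a) Mass of NaHSO₄: 580.4 × 120.1 = 69,710 g.

(b) Volume: 290,000 US gal × 3.785 L/gal = 1,097,650 L.
(b) CYA to add: (66 − 29) = 37 mg/L × 1,097,650 L = 40,610 g cyanuric acid.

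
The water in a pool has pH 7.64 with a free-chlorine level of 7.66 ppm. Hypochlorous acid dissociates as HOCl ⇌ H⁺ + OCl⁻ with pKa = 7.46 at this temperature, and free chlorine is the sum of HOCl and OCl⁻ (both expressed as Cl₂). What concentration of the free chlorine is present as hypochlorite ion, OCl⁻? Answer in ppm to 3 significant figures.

4.61 ppm

[OCl⁻]/[HOCl] = 10^(pH − pKa) = 10^(7.64 − 7.46) = 10^0.18 = 1.514.
Fraction as HOCl = 1 / (1 + 1.514) = 0.3978.
OCl⁻ = (1 − 0.3978) × 7.66 ppm = 4.613 ppm.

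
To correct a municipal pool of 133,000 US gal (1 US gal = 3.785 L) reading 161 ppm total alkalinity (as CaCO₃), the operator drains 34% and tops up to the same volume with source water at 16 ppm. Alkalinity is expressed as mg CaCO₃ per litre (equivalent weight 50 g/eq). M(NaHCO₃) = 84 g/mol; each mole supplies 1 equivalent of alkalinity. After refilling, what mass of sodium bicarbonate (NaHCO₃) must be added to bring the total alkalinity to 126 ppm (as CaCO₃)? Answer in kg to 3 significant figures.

Volume: 133,000 US gal × 3.785 L/gal = 503,405 L.
After draining 34% and refilling: 161 × 0.66 + 16 × 0.34 = 111.7 ppm.
Deficit to target: 126 − 111.7 = 14.3 mg/L.
As CaCO₃: 14.3 mg/L × 503,405 L = 7199 g; ÷ 50 g/eq ÷ 1 = 144 mol NaHCO₃.
Mass: 144 × 84 = 12,090 g.

12.1 kg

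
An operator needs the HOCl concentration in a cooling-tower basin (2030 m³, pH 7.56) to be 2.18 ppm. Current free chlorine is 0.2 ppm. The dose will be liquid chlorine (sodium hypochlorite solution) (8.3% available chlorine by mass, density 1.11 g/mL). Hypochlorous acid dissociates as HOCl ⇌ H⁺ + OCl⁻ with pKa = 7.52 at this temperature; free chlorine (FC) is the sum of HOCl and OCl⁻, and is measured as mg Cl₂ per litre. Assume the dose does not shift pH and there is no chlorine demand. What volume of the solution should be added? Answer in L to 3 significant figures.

Volume: 2030 m³ = 2,030,000 L.
[OCl⁻]/[HOCl] = 10^(pH − pKa) = 10^(7.56 − 7.52) = 1.096; fraction as HOCl = 1/(1 + 1.096) = 0.477.
Free chlorine required for 2.18 ppm HOCl: 2.18 / 0.477 = 4.57 ppm.
FC to add: 4.57 − 0.2 = 4.37 mg/L as Cl₂.
Cl₂ equivalent: 4.37 mg/L × 2,030,000 L = 8872 g.
Product at 8.3% available Cl: 8872 / 0.083 = 106,900 g.
Volume: 106,900 g ÷ 1.11 g/mL = 96,300 mL.

96.3 L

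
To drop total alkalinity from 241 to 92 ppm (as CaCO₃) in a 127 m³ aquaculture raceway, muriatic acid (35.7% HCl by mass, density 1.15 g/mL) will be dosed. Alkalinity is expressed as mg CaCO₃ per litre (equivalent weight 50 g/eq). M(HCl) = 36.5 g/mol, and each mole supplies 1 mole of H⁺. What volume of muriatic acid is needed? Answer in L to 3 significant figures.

Volume: 127 m³ = 127,000 L.
Alkalinity to neutralize: (241 − 92) = 149 mg/L as CaCO₃ × 127,000 L = 18,920 g as CaCO₃.
Equivalents of H⁺ required: 18,920 ÷ 50 g/eq = 378.5 eq = 378.5 mol HCl.
Mass of HCl: 378.5 × 36.5 = 13,810 g.
Mass of 35.7% solution: 13,810 / 0.357 = 38,690 g.
Volume: 38,690 g ÷ 1.15 g/mL = 33,650 mL.

33.6 L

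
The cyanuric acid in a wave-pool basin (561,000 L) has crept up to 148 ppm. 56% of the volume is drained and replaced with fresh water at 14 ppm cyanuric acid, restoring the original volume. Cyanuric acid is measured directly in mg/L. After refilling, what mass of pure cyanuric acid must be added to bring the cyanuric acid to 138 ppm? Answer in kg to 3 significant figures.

36.5 kg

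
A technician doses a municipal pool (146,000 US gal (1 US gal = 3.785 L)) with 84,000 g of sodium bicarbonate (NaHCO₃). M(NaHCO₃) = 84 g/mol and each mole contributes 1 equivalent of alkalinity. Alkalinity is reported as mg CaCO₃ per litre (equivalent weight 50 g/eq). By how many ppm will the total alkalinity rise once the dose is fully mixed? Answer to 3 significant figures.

Volume: 146,000 US gal × 3.785 L/gal = 552,610 L.
Moles of NaHCO₃: 84,000 g ÷ 84 g/mol = 1000 mol → 1000 eq of alkalinity.
As CaCO₃: 1000 eq × 50 g/eq = 50,000 g.
Rise: 50,000 g / 552,610 L × 1000 = 90.48 mg/L.

90.5 ppm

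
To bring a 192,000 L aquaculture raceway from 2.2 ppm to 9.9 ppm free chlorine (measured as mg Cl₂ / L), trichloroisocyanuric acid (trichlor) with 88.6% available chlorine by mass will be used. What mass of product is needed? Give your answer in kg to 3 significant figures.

1.67 kg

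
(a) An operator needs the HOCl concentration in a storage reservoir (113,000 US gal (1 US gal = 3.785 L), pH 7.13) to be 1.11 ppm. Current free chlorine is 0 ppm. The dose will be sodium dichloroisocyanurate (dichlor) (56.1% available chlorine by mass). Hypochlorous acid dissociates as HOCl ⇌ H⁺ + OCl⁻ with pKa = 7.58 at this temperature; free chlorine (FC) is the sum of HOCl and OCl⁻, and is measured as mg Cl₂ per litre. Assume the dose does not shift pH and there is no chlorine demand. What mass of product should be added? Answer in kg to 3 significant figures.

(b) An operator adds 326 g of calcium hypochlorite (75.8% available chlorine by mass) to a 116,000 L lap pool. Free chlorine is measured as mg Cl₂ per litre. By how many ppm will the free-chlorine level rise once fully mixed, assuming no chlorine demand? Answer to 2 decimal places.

(a) Volume: 113,000 US gal × 3.785 L/gal = 427,705 L.
(a) [OCl⁻]/[HOCl] = 10^(pH − pKa) = 10^(7.13 − 7.58) = 0.3548; fraction as HOCl = 1/(1 + 0.3548) = 0.7381.
(a) Free chlorine required for 1.11 ppm HOCl: 1.11 / 0.7381 = 1.504 ppm.
(a) FC to add: 1.504 − 0 = 1.504 mg/L as Cl₂.
(a) Cl₂ equivalent: 1.504 mg/L × 427,705 L = 643.2 g.
(a) Product at 56.1% available Cl: 643.2 / 0.561 = 1147 g.

(b) Available chlorine delivered: 326 g × 0.758 = 247.1 g as Cl₂.
(b) Concentration rise: 247.1 g / 116,000 L = 2.13 mg/L = 2.13 ppm.

(a) 1.15 kg; (b) 2.13 ppm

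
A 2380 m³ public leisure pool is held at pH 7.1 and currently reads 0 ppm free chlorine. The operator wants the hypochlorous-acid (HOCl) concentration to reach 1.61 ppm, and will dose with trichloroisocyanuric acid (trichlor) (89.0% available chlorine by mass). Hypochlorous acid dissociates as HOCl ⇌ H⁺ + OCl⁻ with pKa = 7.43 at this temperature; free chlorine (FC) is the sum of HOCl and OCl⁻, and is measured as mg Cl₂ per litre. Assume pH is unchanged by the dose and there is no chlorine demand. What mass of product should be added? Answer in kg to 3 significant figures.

Volume: 2380 m³ = 2,380,000 L.
[OCl⁻]/[HOCl] = 10^(pH − pKa) = 10^(7.1 − 7.43) = 0.4677; fraction as HOCl = 1/(1 + 0.4677) = 0.6813.
Free chlorine required for 1.61 ppm HOCl: 1.61 / 0.6813 = 2.363 ppm.
FC to add: 2.363 − 0 = 2.363 mg/L as Cl₂.
Cl₂ equivalent: 2.363 mg/L × 2,380,000 L = 5624 g.
Product at 89.0% available Cl: 5624 / 0.89 = 6319 g.

6.32 kg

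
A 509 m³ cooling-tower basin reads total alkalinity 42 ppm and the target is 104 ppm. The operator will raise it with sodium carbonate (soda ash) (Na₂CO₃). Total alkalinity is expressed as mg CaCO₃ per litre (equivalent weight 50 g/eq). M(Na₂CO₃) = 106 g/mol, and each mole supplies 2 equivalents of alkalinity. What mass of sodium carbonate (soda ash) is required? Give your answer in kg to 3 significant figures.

Volume: 509 m³ = 509,000 L.
Alkalinity to add: (104 − 42) = 62 mg/L as CaCO₃ × 509,000 L = 31,560 g as CaCO₃.
Equivalents: 31,560 g ÷ 50 g/eq = 631.2 eq.
Each mole of Na₂CO₃ supplies 2 eq, so 631.2 / 2 = 315.6 mol.
Mass: 315.6 mol × 106 g/mol = 33,450 g.

33.5 kg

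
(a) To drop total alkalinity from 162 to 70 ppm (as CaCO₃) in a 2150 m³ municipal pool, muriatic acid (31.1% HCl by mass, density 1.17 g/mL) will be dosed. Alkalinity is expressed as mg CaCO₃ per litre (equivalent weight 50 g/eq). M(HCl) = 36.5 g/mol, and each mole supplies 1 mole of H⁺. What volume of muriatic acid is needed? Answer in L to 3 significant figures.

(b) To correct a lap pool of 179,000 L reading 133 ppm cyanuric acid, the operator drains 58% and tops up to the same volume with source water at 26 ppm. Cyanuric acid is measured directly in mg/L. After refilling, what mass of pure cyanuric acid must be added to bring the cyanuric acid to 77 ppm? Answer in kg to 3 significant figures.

(a) 397 L; (b) 1.08 kg

(a) Volume: 2150 m³ = 2,150,000 L.
(a) Alkalinity to neutralize: (162 − 70) = 92 mg/L as CaCO₃ × 2,150,000 L = 197,800 g as CaCO₃.
(a) Equivalents of H⁺ required: 197,800 ÷ 50 g/eq = 3956 eq = 3956 mol HCl.
(a) Mass of HCl: 3956 × 36.5 = 144,400 g.
(a) Mass of 31.1% solution: 144,400 / 0.311 = 464,300 g.
(a) Volume: 464,300 g ÷ 1.17 g/mL = 396,800 mL.

(b) After draining 58% and refilling: 133 × 0.42 + 26 × 0.58 = 70.94 ppm.
(b) Deficit to target: 77 − 70.94 = 6.06 mg/L.
(b) Mass: 6.06 mg/L × 179,000 L = 1085 g cyanuric acid.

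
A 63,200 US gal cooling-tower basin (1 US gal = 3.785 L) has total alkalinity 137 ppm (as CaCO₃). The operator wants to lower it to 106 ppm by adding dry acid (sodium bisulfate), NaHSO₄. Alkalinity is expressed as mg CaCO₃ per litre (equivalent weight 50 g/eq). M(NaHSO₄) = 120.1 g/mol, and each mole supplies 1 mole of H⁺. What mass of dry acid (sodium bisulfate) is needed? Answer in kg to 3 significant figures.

Volume: 63,200 US gal × 3.785 L/gal = 239,212 L.
Alkalinity to neutralize: (137 − 106) = 31 mg/L as CaCO₃ × 239,212 L = 7416 g as CaCO₃.
Equivalents of H⁺ required: 7416 ÷ 50 g/eq = 148.3 eq = 148.3 mol NaHSO₄.
Mass of NaHSO₄: 148.3 × 120.1 = 17,810 g.

17.8 kg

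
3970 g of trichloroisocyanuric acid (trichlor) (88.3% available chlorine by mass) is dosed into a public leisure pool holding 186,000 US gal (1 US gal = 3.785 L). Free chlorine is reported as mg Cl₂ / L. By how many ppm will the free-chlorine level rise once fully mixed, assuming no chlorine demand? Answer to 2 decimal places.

4.98 ppm

Volume: 186,000 US gal × 3.785 L/gal = 704,010 L.
Available chlorine delivered: 3970 g × 0.883 = 3506 g as Cl₂.
Concentration rise: 3506 g / 704,010 L = 4.979 mg/L = 4.98 ppm.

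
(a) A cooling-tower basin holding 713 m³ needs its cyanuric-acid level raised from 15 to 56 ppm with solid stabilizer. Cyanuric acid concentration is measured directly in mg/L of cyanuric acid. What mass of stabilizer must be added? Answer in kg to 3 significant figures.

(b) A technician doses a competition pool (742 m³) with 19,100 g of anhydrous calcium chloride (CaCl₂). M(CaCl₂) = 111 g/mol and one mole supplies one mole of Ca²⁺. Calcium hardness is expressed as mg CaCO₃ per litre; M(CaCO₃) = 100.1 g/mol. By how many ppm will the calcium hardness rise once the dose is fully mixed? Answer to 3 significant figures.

(a) 29.2 kg; (b) 23.2 ppm

(a) Volume: 713 m³ = 713,000 L.
(a) CYA to add: (56 − 15) = 41 mg/L × 713,000 L = 29,230 g cyanuric acid.

(b) Volume: 742 m³ = 742,000 L.
(b) Moles of Ca²⁺: 19,100 g ÷ 111 g/mol = 172.1 mol.
(b) As CaCO₃: 172.1 mol × 100.1 g/mol = 17,220 g.
(b) Rise: 17,220 g / 742,000 L × 1000 = 23.21 mg/L.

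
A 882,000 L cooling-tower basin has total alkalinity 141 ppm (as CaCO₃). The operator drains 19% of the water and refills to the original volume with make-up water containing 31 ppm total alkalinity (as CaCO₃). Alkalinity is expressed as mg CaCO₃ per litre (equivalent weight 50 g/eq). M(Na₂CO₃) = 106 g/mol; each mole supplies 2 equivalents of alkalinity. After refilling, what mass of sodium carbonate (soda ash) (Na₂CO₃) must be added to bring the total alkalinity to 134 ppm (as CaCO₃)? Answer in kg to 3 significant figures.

After draining 19% and refilling: 141 × 0.81 + 31 × 0.19 = 120.1 ppm.
Deficit to target: 134 − 120.1 = 13.9 mg/L.
As CaCO₃: 13.9 mg/L × 882,000 L = 12,260 g; ÷ 50 g/eq ÷ 2 = 122.6 mol Na₂CO₃.
Mass: 122.6 × 106 = 13,000 g.

13.0 kg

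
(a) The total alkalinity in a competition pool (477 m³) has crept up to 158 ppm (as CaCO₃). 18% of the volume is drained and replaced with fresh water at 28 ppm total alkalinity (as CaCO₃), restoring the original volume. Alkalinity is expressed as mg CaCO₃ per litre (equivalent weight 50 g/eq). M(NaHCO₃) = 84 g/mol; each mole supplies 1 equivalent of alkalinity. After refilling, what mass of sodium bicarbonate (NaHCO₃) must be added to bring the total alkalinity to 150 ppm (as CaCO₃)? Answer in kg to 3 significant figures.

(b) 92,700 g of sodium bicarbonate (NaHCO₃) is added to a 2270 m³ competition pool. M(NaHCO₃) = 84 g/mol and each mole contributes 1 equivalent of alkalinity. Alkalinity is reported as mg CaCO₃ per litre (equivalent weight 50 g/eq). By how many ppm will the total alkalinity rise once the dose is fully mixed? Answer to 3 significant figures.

(a) 12.3 kg; (b) 24.3 ppm

(a) Volume: 477 m³ = 477,000 L.
(a) After draining 18% and refilling: 158 × 0.82 + 28 × 0.18 = 134.6 ppm.
(a) Deficit to target: 150 − 134.6 = 15.4 mg/L.
(a) As CaCO₃: 15.4 mg/L × 477,000 L = 7346 g; ÷ 50 g/eq ÷ 1 = 146.9 mol NaHCO₃.
(a) Mass: 146.9 × 84 = 12,340 g.

(b) Volume: 2270 m³ = 2,270,000 L.
(b) Moles of NaHCO₃: 92,700 g ÷ 84 g/mol = 1104 mol → 1104 eq of alkalinity.
(b) As CaCO₃: 1104 eq × 50 g/eq = 55,180 g.
(b) Rise: 55,180 g / 2,270,000 L × 1000 = 24.31 mg/L.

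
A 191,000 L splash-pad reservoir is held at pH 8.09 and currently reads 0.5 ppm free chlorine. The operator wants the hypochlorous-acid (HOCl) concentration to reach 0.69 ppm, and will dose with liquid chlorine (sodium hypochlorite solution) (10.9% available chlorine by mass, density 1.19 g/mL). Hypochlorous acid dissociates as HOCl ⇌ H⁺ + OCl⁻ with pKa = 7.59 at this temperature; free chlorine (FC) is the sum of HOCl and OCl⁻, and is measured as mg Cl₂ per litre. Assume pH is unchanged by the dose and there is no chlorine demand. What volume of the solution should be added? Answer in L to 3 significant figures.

[OCl⁻]/[HOCl] = 10^(pH − pKa) = 10^(8.09 − 7.59) = 3.162; fraction as HOCl = 1/(1 + 3.162) = 0.2403.
Free chlorine required for 0.69 ppm HOCl: 0.69 / 0.2403 = 2.872 ppm.
FC to add: 2.872 − 0.5 = 2.372 mg/L as Cl₂.
Cl₂ equivalent: 2.372 mg/L × 191,000 L = 453 g.
Product at 10.9% available Cl: 453 / 0.109 = 4156 g.
Volume: 4156 g ÷ 1.19 g/mL = 3493 mL.

3.49 L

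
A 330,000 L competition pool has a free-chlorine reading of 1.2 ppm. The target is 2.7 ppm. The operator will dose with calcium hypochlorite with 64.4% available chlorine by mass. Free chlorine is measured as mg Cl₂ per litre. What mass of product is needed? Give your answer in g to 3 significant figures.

769 g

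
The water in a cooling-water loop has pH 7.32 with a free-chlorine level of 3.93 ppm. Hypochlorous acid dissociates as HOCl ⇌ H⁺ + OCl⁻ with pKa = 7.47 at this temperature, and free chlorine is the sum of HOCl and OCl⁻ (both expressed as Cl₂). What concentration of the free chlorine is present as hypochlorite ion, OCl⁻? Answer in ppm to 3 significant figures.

[OCl⁻]/[HOCl] = 10^(pH − pKa) = 10^(7.32 − 7.47) = 10^-0.15 = 0.7079.
Fraction as HOCl = 1 / (1 + 0.7079) = 0.5855.
OCl⁻ = (1 − 0.5855) × 3.93 ppm = 1.629 ppm.

1.63 ppm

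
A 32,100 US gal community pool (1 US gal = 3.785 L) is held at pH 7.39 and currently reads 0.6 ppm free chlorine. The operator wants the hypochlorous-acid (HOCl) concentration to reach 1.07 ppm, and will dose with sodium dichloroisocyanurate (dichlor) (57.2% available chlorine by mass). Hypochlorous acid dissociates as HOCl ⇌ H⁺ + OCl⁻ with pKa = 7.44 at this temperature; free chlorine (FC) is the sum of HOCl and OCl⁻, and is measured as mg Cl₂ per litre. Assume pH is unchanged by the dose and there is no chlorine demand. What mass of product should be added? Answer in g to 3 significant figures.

Volume: 32,100 US gal × 3.785 L/gal = 121,498 L.
[OCl⁻]/[HOCl] = 10^(pH − pKa) = 10^(7.39 − 7.44) = 0.8913; fraction as HOCl = 1/(1 + 0.8913) = 0.5288.
Free chlorine required for 1.07 ppm HOCl: 1.07 / 0.5288 = 2.024 ppm.
FC to add: 2.024 − 0.6 = 1.424 mg/L as Cl₂.
Cl₂ equivalent: 1.424 mg/L × 121,498 L = 173 g.
Product at 57.2% available Cl: 173 / 0.572 = 302.4 g.

302 g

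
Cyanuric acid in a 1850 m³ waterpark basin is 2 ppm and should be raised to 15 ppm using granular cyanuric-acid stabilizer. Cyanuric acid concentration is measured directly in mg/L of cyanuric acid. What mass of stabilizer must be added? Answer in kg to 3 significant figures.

Volume: 1850 m³ = 1,850,000 L.
CYA to add: (15 − 2) = 13 mg/L × 1,850,000 L = 24,050 g cyanuric acid.

24.1 kg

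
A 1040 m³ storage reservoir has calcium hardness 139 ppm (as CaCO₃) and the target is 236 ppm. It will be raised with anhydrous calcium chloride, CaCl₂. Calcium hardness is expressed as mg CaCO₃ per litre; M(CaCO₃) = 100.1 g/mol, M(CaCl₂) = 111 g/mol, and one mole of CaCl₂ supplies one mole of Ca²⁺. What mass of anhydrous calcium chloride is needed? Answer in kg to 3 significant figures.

112 kg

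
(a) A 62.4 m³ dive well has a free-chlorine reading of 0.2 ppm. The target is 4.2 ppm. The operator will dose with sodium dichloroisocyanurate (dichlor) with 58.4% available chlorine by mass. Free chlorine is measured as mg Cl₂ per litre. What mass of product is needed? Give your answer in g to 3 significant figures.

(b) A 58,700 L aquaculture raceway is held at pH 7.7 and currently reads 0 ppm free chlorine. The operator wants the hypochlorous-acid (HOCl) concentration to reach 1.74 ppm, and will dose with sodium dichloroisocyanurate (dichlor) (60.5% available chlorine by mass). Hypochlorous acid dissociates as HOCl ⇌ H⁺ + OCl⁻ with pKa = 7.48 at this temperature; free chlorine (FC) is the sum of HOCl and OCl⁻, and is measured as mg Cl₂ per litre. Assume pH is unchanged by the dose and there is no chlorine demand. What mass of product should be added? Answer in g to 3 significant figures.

(a) 427 g; (b) 449 g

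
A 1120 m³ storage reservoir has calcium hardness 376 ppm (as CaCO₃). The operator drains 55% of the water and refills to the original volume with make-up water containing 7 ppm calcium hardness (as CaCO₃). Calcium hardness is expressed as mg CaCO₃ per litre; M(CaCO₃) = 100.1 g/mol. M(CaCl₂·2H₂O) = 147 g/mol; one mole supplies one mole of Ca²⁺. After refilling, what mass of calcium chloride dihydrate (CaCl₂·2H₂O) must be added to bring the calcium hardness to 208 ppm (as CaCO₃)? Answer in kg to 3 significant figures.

Volume: 1120 m³ = 1,120,000 L.
After draining 55% and refilling: 376 × 0.45 + 7 × 0.55 = 173.05 ppm.
Deficit to target: 208 − 173.05 = 34.95 mg/L.
As CaCO₃: 34.95 mg/L × 1,120,000 L = 39,140 g; ÷ 100.1 = 391 mol Ca²⁺.
Mass: 391 × 147 = 57,480 g.

57.5 kg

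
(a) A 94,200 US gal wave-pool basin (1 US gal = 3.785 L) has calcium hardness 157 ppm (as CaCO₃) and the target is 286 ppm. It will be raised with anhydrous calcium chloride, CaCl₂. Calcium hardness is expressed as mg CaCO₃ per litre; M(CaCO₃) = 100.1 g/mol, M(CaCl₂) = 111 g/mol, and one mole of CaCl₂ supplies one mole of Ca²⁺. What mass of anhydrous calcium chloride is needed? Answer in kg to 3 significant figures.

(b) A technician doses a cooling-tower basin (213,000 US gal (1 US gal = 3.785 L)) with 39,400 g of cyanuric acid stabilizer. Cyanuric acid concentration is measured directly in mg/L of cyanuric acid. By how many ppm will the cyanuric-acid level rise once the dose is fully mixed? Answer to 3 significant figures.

(a) 51.0 kg; (b) 48.9 ppm

(a) Volume: 94,200 US gal × 3.785 L/gal = 356,547 L.
(a) Hardness to add: (286 − 157) = 129 mg/L as CaCO₃ × 356,547 L = 45,990 g as CaCO₃.
(a) Moles of Ca²⁺ (1 mol Ca²⁺ ≡ 1 mol CaCO₃): 45,990 / 100.1 g/mol = 459.5 mol.
(a) Mass of CaCl₂: 459.5 × 111 = 51,000 g.

(b) Volume: 213,000 US gal × 3.785 L/gal = 806,205 L.
(b) Rise: 39,400 g / 806,205 L × 1000 = 48.87 mg/L.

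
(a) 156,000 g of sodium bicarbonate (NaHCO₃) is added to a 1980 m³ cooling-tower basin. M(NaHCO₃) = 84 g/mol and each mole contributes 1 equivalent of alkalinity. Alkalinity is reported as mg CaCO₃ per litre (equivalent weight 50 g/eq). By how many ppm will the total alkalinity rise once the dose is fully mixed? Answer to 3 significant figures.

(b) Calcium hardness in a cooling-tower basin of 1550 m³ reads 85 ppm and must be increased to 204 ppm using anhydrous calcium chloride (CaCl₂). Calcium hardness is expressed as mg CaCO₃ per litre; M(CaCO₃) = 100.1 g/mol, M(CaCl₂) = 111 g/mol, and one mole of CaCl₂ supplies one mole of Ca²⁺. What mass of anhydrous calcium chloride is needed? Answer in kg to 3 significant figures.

(a) 46.9 ppm; (b) 205 kg

(a) Volume: 1980 m³ = 1,980,000 L.
(a) Moles of NaHCO₃: 156,000 g ÷ 84 g/mol = 1857 mol → 1857 eq of alkalinity.
(a) As CaCO₃: 1857 eq × 50 g/eq = 92,860 g.
(a) Rise: 92,860 g / 1,980,000 L × 1000 = 46.9 mg/L.

(b) Volume: 1550 m³ = 1,550,000 L.
(b) Hardness to add: (204 − 85) = 119 mg/L as CaCO₃ × 1,550,000 L = 184,400 g as CaCO₃.
(b) Moles of Ca²⁺ (1 mol Ca²⁺ ≡ 1 mol CaCO₃): 184,400 / 100.1 g/mol = 1843 mol.
(b) Mass of CaCl₂: 1843 × 111 = 204,500 g.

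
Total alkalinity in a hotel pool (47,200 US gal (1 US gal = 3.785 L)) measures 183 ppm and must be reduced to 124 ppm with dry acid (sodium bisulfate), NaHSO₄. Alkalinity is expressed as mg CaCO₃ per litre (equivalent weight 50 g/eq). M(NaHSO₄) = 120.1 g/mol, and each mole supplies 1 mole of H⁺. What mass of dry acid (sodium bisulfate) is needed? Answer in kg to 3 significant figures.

25.3 kg

Volume: 47,200 US gal × 3.785 L/gal = 178,652 L.
Alkalinity to neutralize: (183 − 124) = 59 mg/L as CaCO₃ × 178,652 L = 10,540 g as CaCO₃.
Equivalents of H⁺ required: 10,540 ÷ 50 g/eq = 210.8 eq = 210.8 mol NaHSO₄.
Mass of NaHSO₄: 210.8 × 120.1 = 25,320 g.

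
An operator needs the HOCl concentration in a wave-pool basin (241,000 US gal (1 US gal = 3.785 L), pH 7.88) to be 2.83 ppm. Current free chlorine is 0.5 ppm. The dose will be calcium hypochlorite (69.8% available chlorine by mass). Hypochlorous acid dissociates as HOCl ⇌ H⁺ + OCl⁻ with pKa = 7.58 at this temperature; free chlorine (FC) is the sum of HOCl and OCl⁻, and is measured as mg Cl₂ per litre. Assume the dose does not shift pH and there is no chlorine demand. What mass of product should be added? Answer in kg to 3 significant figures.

10.4 kg

Volume: 241,000 US gal × 3.785 L/gal = 912,185 L.
[OCl⁻]/[HOCl] = 10^(pH − pKa) = 10^(7.88 − 7.58) = 1.995; fraction as HOCl = 1/(1 + 1.995) = 0.3339.
Free chlorine required for 2.83 ppm HOCl: 2.83 / 0.3339 = 8.477 ppm.
FC to add: 8.477 − 0.5 = 7.977 mg/L as Cl₂.
Cl₂ equivalent: 7.977 mg/L × 912,185 L = 7276 g.
Product at 69.8% available Cl: 7276 / 0.698 = 10,420 g.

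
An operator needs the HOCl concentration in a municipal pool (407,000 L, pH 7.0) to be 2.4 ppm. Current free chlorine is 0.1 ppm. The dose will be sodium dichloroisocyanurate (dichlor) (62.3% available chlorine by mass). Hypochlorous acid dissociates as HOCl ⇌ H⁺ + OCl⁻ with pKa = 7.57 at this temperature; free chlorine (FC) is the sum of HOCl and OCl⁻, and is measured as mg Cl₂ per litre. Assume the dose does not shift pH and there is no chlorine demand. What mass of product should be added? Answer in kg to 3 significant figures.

[OCl⁻]/[HOCl] = 10^(pH − pKa) = 10^(7.0 − 7.57) = 0.2692; fraction as HOCl = 1/(1 + 0.2692) = 0.7879.
Free chlorine required for 2.4 ppm HOCl: 2.4 / 0.7879 = 3.046 ppm.
FC to add: 3.046 − 0.1 = 2.946 mg/L as Cl₂.
Cl₂ equivalent: 2.946 mg/L × 407,000 L = 1199 g.
Product at 62.3% available Cl: 1199 / 0.623 = 1925 g.

1.92 kg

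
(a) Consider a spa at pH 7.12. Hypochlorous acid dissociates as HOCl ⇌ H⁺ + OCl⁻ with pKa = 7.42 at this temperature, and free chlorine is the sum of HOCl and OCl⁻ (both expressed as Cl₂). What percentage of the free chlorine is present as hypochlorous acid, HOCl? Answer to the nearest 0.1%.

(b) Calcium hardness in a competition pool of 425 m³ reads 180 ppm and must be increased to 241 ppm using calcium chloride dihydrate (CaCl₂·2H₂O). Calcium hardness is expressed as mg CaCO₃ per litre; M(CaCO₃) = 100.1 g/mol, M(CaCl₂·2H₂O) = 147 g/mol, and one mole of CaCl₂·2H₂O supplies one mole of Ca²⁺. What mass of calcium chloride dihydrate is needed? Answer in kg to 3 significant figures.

(a) [OCl⁻]/[HOCl] = 10^(pH − pKa) = 10^(7.12 − 7.42) = 10^-0.30 = 0.5012.
(a) Fraction as HOCl = 1 / (1 + 0.5012) = 0.6661.

(b) Volume: 425 m³ = 425,000 L.
(b) Hardness to add: (241 − 180) = 61 mg/L as CaCO₃ × 425,000 L = 25,920 g as CaCO₃.
(b) Moles of Ca²⁺ (1 mol Ca²⁺ ≡ 1 mol CaCO₃): 25,920 / 100.1 g/mol = 259 mol.
(b) Mass of CaCl₂·2H₂O: 259 × 147 = 38,070 g.

(a) 66.6%; (b) 38.1 kg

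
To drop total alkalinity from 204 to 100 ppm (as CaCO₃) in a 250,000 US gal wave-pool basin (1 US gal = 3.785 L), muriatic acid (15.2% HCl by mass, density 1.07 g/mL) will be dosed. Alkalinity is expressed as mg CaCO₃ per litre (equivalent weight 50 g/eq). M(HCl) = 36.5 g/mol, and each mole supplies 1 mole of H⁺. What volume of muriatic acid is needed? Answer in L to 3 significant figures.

442 L

Volume: 250,000 US gal × 3.785 L/gal = 946,250 L.
Alkalinity to neutralize: (204 − 100) = 104 mg/L as CaCO₃ × 946,250 L = 98,410 g as CaCO₃.
Equivalents of H⁺ required: 98,410 ÷ 50 g/eq = 1968 eq = 1968 mol HCl.
Mass of HCl: 1968 × 36.5 = 71,840 g.
Mass of 15.2% solution: 71,840 / 0.152 = 472,600 g.
Volume: 472,600 g ÷ 1.07 g/mL = 441,700 mL.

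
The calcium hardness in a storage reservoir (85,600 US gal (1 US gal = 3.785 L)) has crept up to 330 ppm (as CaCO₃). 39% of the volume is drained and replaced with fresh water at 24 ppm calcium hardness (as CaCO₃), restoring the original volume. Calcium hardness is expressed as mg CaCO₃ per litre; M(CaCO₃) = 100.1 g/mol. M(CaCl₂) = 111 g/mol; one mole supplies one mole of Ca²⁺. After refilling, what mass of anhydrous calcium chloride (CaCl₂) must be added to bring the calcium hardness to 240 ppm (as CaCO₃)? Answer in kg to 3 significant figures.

10.5 kg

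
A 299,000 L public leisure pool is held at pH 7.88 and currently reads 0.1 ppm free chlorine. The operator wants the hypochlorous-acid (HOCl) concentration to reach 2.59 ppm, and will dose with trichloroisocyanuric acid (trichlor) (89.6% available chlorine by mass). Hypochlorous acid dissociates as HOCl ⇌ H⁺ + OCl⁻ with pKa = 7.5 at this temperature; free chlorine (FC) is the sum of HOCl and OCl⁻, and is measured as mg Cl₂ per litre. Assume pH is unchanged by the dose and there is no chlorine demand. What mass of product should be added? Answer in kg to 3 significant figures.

2.90 kg

[OCl⁻]/[HOCl] = 10^(pH − pKa) = 10^(7.88 − 7.5) = 2.399; fraction as HOCl = 1/(1 + 2.399) = 0.2942.
Free chlorine required for 2.59 ppm HOCl: 2.59 / 0.2942 = 8.803 ppm.
FC to add: 8.803 − 0.1 = 8.703 mg/L as Cl₂.
Cl₂ equivalent: 8.703 mg/L × 299,000 L = 2602 g.
Product at 89.6% available Cl: 2602 / 0.896 = 2904 g.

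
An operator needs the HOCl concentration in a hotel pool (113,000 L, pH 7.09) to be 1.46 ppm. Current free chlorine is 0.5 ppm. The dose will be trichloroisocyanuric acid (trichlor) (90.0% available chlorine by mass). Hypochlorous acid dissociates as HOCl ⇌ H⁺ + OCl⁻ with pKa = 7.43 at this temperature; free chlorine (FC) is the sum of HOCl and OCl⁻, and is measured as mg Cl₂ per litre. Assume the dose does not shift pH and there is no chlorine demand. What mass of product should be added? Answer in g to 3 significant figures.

[OCl⁻]/[HOCl] = 10^(pH − pKa) = 10^(7.09 − 7.43) = 0.4571; fraction as HOCl = 1/(1 + 0.4571) = 0.6863.
Free chlorine required for 1.46 ppm HOCl: 1.46 / 0.6863 = 2.127 ppm.
FC to add: 2.127 − 0.5 = 1.627 mg/L as Cl₂.
Cl₂ equivalent: 1.627 mg/L × 113,000 L = 183.9 g.
Product at 90.0% available Cl: 183.9 / 0.9 = 204.3 g.

204 g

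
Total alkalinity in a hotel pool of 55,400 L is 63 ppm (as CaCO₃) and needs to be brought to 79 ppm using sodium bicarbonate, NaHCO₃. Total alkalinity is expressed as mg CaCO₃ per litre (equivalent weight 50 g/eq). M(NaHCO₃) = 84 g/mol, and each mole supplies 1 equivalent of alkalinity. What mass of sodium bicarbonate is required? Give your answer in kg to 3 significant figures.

Alkalinity to add: (79 − 63) = 16 mg/L as CaCO₃ × 55,400 L = 886.4 g as CaCO₃.
Equivalents: 886.4 g ÷ 50 g/eq = 17.73 eq.
NaHCO₃ supplies 1 eq per mole → 17.73 mol.
Mass: 17.73 mol × 84 g/mol = 1489 g.

1.49 kg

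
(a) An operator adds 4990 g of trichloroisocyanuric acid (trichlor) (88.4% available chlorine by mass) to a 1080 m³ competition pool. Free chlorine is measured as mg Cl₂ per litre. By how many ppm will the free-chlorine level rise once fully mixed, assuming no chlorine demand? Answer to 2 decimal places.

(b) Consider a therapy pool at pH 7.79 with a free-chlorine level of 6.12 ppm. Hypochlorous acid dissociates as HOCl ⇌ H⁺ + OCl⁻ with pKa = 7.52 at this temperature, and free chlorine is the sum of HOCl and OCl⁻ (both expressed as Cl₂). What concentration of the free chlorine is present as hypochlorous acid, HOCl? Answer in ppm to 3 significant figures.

(a) 4.08 ppm; (b) 2.14 ppm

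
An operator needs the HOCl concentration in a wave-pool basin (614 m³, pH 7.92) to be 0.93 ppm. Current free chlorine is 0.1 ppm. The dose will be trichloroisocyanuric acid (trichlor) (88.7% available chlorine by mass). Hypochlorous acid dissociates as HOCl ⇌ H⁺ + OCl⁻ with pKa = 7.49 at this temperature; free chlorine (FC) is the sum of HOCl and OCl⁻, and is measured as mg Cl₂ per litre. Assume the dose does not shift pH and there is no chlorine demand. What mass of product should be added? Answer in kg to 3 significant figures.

Volume: 614 m³ = 614,000 L.
[OCl⁻]/[HOCl] = 10^(pH − pKa) = 10^(7.92 − 7.49) = 2.692; fraction as HOCl = 1/(1 + 2.692) = 0.2709.
Free chlorine required for 0.93 ppm HOCl: 0.93 / 0.2709 = 3.433 ppm.
FC to add: 3.433 − 0.1 = 3.333 mg/L as Cl₂.
Cl₂ equivalent: 3.333 mg/L × 614,000 L = 2047 g.
Product at 88.7% available Cl: 2047 / 0.887 = 2307 g.

2.31 kg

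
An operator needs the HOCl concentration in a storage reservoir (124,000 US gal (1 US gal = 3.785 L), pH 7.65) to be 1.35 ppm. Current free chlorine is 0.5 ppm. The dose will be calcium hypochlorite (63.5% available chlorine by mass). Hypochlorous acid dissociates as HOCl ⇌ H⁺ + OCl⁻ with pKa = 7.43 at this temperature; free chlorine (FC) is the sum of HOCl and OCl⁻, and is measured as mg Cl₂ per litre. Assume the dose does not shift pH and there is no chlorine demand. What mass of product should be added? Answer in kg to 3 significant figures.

2.28 kg

Volume: 124,000 US gal × 3.785 L/gal = 469,340 L.
[OCl⁻]/[HOCl] = 10^(pH − pKa) = 10^(7.65 − 7.43) = 1.66; fraction as HOCl = 1/(1 + 1.66) = 0.376.
Free chlorine required for 1.35 ppm HOCl: 1.35 / 0.376 = 3.59 ppm.
FC to add: 3.59 − 0.5 = 3.09 mg/L as Cl₂.
Cl₂ equivalent: 3.09 mg/L × 469,340 L = 1450 g.
Product at 63.5% available Cl: 1450 / 0.635 = 2284 g.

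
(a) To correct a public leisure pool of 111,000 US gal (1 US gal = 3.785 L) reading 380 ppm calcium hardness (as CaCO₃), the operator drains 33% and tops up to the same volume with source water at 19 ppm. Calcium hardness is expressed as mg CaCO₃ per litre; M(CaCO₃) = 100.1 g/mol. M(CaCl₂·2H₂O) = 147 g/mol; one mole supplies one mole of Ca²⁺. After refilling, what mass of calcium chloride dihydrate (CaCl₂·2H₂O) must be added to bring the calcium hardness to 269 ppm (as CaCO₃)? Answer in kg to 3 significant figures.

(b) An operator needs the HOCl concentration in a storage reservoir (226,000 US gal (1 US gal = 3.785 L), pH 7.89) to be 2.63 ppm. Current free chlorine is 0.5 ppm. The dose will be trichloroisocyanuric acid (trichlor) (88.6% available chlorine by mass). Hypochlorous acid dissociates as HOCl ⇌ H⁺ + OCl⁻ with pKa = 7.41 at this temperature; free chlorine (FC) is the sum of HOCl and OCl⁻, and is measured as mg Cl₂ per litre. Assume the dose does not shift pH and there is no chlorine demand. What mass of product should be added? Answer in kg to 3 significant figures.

(a) Volume: 111,000 US gal × 3.785 L/gal = 420,135 L.
(a) After draining 33% and refilling: 380 × 0.67 + 19 × 0.33 = 260.87 ppm.
(a) Deficit to target: 269 − 260.87 = 8.13 mg/L.
(a) As CaCO₃: 8.13 mg/L × 420,135 L = 3416 g; ÷ 100.1 = 34.12 mol Ca²⁺.
(a) Mass: 34.12 × 147 = 5016 g.

(b) Volume: 226,000 US gal × 3.785 L/gal = 855,410 L.
(b) [OCl⁻]/[HOCl] = 10^(pH − pKa) = 10^(7.89 − 7.41) = 3.02; fraction as HOCl = 1/(1 + 3.02) = 0.2488.
(b) Free chlorine required for 2.63 ppm HOCl: 2.63 / 0.2488 = 10.57 ppm.
(b) FC to add: 10.57 − 0.5 = 10.07 mg/L as Cl₂.
(b) Cl₂ equivalent: 10.07 mg/L × 855,410 L = 8616 g.
(b) Product at 88.6% available Cl: 8616 / 0.886 = 9725 g.

(a) 5.02 kg; (b) 9.72 kg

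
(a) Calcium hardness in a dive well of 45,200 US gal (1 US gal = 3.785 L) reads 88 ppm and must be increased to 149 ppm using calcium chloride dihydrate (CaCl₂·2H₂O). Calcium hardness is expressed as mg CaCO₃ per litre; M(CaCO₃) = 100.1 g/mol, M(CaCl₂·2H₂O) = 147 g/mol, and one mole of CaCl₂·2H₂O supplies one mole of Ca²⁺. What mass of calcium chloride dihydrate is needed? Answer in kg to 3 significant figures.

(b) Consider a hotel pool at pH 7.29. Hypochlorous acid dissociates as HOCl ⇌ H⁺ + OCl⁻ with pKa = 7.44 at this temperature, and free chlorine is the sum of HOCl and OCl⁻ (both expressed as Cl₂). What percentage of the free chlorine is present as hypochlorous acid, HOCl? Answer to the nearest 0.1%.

(a) 15.3 kg; (b) 58.5%

(a) Volume: 45,200 US gal × 3.785 L/gal = 171,082 L.
(a) Hardness to add: (149 − 88) = 61 mg/L as CaCO₃ × 171,082 L = 10,440 g as CaCO₃.
(a) Moles of Ca²⁺ (1 mol Ca²⁺ ≡ 1 mol CaCO₃): 10,440 / 100.1 g/mol = 104.3 mol.
(a) Mass of CaCl₂·2H₂O: 104.3 × 147 = 15,330 g.

(b) [OCl⁻]/[HOCl] = 10^(pH − pKa) = 10^(7.29 − 7.44) = 10^-0.15 = 0.7079.
(b) Fraction as HOCl = 1 / (1 + 0.7079) = 0.5855.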